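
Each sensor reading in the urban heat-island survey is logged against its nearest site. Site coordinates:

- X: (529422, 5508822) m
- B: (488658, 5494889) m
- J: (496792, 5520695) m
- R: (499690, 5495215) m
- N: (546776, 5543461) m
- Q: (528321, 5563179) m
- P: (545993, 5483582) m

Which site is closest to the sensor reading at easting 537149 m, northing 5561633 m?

Q

Squared distances to each site:
X: 2848708250.000; B: 6806138617.000; J: 3304607293.000; R: 5814527405.000; N: 422900713.000; Q: 80323700.000; P: 6170174937.000.
Minimum at Q.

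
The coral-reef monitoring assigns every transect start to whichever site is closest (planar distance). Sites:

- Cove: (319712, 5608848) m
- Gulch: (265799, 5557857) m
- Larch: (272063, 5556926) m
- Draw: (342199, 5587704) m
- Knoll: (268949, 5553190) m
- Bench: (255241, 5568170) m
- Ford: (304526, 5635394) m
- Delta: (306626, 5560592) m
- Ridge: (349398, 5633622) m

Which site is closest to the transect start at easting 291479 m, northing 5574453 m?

Delta

Squared distances to each site:
Cove: 1980118314.000; Gulch: 934889616.000; Larch: 684176785.000; Draw: 2748107401.000; Knoll: 959716069.000; Bench: 1352668733.000; Ford: 3884029690.000; Delta: 421558930.000; Ridge: 6855581122.000.
Minimum at Delta.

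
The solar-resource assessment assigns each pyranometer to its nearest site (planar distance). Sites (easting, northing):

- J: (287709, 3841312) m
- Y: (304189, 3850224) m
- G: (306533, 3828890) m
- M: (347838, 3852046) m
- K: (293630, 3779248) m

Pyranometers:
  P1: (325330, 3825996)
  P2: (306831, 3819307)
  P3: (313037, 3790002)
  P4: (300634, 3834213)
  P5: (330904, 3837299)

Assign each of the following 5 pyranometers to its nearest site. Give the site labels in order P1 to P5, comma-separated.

G, G, K, G, M

P1 → G (d²=361702445.00)
P2 → G (d²=91922693.00)
P3 → K (d²=492280165.00)
P4 → G (d²=63132530.00)
P5 → M (d²=504234365.00)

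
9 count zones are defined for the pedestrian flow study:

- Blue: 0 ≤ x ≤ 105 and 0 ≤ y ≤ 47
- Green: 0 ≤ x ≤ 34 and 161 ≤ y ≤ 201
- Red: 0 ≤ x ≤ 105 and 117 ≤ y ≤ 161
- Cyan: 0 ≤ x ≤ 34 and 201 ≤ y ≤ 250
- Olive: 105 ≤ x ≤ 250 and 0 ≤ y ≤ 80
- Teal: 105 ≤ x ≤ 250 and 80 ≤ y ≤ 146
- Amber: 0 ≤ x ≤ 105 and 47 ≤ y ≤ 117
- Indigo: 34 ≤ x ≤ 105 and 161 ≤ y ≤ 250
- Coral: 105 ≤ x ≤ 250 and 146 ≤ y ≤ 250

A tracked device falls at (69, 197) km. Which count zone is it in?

Indigo

The point has x = 69 and y = 197.
Only Indigo satisfies 34 ≤ x ≤ 105 and 161 ≤ y ≤ 250.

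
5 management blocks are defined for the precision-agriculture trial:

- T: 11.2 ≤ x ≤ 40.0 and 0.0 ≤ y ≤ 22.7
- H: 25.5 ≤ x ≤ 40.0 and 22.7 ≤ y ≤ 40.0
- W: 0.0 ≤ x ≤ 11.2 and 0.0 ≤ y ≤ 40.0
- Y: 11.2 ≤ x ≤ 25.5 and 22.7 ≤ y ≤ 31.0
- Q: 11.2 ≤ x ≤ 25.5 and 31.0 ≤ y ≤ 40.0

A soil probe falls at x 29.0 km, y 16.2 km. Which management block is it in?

The point has x = 29.0 and y = 16.2.
Only T satisfies 11.2 ≤ x ≤ 40.0 and 0.0 ≤ y ≤ 22.7.

T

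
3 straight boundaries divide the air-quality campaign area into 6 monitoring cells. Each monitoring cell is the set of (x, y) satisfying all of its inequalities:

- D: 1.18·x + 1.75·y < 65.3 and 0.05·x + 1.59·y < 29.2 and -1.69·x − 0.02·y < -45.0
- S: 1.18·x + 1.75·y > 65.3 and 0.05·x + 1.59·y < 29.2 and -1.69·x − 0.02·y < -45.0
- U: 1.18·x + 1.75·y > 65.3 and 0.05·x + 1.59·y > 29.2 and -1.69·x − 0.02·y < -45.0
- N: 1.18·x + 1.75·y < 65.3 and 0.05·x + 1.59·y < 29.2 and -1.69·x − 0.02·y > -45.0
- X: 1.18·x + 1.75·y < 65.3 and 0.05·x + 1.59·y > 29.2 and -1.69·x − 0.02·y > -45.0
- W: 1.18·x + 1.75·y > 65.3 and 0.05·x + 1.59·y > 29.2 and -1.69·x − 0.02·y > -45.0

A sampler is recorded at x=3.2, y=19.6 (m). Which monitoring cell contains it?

1.18·3.2 + 1.75·19.6 = 38.076, which is < 65.3
0.05·3.2 + 1.59·19.6 = 31.324, which is > 29.2
-1.69·3.2 − 0.02·19.6 = -5.800, which is > -45.0
This sign pattern matches X.

X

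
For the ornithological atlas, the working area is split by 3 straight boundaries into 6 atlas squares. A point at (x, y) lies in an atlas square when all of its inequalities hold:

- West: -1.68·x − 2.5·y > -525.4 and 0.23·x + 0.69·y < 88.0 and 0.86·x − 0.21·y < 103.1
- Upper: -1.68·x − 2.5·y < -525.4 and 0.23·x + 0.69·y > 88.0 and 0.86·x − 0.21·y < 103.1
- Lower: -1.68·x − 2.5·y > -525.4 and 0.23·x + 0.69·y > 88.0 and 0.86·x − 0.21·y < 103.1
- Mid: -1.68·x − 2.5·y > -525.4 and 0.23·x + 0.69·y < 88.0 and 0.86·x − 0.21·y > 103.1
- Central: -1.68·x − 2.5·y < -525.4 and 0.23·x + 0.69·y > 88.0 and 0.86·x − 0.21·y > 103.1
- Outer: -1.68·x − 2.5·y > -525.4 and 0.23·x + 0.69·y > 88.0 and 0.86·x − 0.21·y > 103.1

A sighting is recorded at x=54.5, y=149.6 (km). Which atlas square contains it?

-1.68·54.5 − 2.5·149.6 = -465.560, which is > -525.4
0.23·54.5 + 0.69·149.6 = 115.759, which is > 88.0
0.86·54.5 − 0.21·149.6 = 15.454, which is < 103.1
This sign pattern matches Lower.

Lower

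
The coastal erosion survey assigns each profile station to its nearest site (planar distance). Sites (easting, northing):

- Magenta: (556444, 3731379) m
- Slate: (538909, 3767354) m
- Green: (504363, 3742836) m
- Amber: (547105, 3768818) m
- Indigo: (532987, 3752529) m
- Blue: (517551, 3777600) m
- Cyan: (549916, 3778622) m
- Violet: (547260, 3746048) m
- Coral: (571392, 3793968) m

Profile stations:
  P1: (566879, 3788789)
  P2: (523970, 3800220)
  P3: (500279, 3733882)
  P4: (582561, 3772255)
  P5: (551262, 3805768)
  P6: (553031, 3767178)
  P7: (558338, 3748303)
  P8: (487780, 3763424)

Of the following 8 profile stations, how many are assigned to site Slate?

P1 → Coral
P2 → Blue
P3 → Green
P4 → Coral
P5 → Coral
P6 → Amber
P7 → Violet
P8 → Green
0 of the 8 go to Slate.

0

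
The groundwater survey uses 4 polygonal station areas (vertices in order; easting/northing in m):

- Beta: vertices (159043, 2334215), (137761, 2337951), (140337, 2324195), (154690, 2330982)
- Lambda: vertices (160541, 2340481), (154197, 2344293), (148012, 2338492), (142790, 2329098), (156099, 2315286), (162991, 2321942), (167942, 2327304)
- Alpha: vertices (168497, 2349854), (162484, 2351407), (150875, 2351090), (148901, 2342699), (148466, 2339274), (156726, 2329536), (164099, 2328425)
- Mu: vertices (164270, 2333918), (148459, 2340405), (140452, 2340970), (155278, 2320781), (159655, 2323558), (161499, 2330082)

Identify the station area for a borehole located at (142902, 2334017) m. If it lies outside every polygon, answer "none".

Cast a ray rightward from (142902, 2334017). For each polygon, the edges (by vertex number in listed order) whose endpoints lie on opposite sides of northing = 2334017, where each meets that height, and whether that is right or left of the point:
Beta: 2–3 at easting≈138497.7 (left), 4–1 at easting≈158776.4 (right) → 1 crossing.
Lambda: 3–4 at easting≈145524.4 (right), 7–1 at easting≈164171.6 (right) → 2 crossings.
Alpha: 5–6 at easting≈152925.1 (right), 7–1 at easting≈165246.7 (right) → 2 crossings.
Mu: 1–2 at easting≈164028.7 (right), 3–4 at easting≈145558.0 (right) → 2 crossings.
Only Beta has an odd count, so the point is inside Beta.

Beta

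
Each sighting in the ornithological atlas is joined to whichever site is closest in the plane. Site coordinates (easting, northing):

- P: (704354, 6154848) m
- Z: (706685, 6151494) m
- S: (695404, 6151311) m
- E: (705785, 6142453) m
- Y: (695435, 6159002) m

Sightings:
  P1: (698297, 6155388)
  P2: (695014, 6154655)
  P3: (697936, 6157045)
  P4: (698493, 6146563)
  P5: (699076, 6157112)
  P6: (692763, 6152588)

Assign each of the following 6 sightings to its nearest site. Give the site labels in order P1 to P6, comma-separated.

Y, S, Y, S, Y, S

P1 → Y (d²=21252040.00)
P2 → S (d²=11334436.00)
P3 → Y (d²=10084850.00)
P4 → S (d²=32085425.00)
P5 → Y (d²=16828981.00)
P6 → S (d²=8605610.00)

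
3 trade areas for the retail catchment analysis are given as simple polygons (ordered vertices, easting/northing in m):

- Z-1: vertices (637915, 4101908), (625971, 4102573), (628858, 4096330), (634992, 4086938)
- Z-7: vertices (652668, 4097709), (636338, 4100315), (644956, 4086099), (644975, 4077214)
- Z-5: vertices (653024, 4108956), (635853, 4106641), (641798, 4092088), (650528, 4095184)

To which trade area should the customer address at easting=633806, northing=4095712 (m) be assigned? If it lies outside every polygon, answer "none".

Cast a ray rightward from (633806, 4095712). For each polygon, the edges (by vertex number in listed order) whose endpoints lie on opposite sides of northing = 4095712, where each meets that height, and whether that is right or left of the point:
Z-1: 3–4 at easting≈629261.6 (left), 4–1 at easting≈636705.2 (right) → 1 crossing.
Z-7: 2–3 at easting≈639128.4 (right), 4–1 at easting≈651918.4 (right) → 2 crossings.
Z-5: 2–3 at easting≈640317.6 (right), 4–1 at easting≈650623.7 (right) → 2 crossings.
Only Z-1 has an odd count, so the point is inside Z-1.

Z-1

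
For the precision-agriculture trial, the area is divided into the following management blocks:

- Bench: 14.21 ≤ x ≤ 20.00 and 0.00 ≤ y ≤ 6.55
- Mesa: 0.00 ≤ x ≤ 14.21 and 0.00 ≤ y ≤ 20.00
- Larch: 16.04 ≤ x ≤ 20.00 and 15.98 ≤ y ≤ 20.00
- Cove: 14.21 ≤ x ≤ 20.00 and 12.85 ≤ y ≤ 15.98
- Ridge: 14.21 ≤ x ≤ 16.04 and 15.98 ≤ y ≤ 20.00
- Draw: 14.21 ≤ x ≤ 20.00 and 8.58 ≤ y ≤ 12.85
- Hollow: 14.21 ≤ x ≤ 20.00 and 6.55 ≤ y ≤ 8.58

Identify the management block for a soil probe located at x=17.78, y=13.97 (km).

Cove

The point has x = 17.78 and y = 13.97.
Only Cove satisfies 14.21 ≤ x ≤ 20.00 and 12.85 ≤ y ≤ 15.98.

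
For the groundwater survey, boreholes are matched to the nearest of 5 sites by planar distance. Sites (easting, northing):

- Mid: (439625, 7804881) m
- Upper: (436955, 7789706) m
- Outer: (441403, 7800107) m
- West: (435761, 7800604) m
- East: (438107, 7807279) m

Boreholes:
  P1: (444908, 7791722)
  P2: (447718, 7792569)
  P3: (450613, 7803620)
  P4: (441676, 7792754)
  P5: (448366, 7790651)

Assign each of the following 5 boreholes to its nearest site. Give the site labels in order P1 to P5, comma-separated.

Upper, Outer, Outer, Upper, Upper

P1 → Upper (d²=67314465.00)
P2 → Outer (d²=96700669.00)
P3 → Outer (d²=97165269.00)
P4 → Upper (d²=31578145.00)
P5 → Upper (d²=131103946.00)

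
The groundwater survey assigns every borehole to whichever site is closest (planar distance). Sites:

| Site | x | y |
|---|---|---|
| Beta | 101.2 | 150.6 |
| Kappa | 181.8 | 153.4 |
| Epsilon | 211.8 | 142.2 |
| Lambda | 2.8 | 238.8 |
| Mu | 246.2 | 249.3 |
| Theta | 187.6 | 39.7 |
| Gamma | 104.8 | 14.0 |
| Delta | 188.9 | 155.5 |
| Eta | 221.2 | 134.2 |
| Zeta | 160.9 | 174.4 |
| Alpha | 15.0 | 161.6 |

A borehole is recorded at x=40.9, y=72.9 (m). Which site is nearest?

Gamma

Squared distances to each site:
Beta: 9673.380; Kappa: 26333.060; Epsilon: 34009.300; Lambda: 28974.420; Mu: 73265.050; Theta: 22623.130; Gamma: 7552.420; Delta: 28726.760; Eta: 36265.780; Zeta: 24702.250; Alpha: 8538.500.
Minimum at Gamma.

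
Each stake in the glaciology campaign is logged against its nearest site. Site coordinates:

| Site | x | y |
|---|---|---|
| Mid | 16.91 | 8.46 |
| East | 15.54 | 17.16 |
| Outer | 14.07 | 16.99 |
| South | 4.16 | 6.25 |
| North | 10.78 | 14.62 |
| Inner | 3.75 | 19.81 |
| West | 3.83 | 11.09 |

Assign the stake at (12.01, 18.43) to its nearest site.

Squared distances to each site:
Mid: 123.411; East: 14.074; Outer: 6.317; South: 209.975; North: 16.029; Inner: 70.132; West: 120.788.
Minimum at Outer.

Outer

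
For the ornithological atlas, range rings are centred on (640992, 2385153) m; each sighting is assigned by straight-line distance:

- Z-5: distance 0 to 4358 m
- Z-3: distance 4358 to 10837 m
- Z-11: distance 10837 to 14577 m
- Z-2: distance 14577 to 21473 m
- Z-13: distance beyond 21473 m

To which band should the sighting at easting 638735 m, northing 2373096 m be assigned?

Distance = √((638735−640992)² + (2373096−2385153)²) = √(5094049.000 + 145371249.000) = 12266.430 m.
10837 ≤ 12266.430 < 14577 → Z-11.

Z-11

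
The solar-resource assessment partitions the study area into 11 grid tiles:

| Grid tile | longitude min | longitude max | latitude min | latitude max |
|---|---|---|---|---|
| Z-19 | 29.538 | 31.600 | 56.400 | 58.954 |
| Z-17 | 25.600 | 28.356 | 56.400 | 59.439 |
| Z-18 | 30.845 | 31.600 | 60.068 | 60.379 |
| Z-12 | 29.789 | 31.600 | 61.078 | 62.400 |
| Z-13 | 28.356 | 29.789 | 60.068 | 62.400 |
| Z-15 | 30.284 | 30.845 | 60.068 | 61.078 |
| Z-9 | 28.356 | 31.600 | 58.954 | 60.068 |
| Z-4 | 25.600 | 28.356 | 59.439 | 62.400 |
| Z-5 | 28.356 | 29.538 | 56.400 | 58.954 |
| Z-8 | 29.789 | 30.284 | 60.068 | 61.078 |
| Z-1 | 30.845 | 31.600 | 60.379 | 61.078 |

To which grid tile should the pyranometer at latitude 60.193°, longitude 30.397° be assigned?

Z-15

The point has longitude = 30.397 and latitude = 60.193.
Only Z-15 satisfies 30.284 ≤ longitude ≤ 30.845 and 60.068 ≤ latitude ≤ 61.078.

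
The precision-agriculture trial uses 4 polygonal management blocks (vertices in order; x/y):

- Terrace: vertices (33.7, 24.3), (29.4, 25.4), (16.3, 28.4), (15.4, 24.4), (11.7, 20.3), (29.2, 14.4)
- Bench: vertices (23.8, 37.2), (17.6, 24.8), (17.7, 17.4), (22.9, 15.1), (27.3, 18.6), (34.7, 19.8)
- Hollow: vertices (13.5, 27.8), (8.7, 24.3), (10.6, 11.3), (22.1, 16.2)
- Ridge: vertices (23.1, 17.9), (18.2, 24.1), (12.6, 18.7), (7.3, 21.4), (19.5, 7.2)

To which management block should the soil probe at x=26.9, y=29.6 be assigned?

Bench

Cast a ray rightward from (26.9, 29.6). For each polygon, the edges (by vertex number in listed order) whose endpoints lie on opposite sides of y = 29.6, where each meets that height, and whether that is right or left of the point:
Terrace: no edge straddles that height → 0 crossings.
Bench: 1–2 at x≈20.00 (left), 6–1 at x≈28.56 (right) → 1 crossing.
Hollow: no edge straddles that height → 0 crossings.
Ridge: no edge straddles that height → 0 crossings.
Only Bench has an odd count, so the point is inside Bench.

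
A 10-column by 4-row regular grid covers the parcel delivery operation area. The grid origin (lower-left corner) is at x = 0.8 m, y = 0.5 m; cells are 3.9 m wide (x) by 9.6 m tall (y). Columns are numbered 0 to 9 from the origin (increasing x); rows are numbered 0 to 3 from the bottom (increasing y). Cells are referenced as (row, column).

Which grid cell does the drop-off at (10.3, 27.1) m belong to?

(2, 2)

Column index: ⌊(10.3 − 0.8) / 3.9⌋ = ⌊2.436⌋ = 2
Row offset from origin: ⌊(27.1 − 0.5) / 9.6⌋ = ⌊2.771⌋ = 2 → row 2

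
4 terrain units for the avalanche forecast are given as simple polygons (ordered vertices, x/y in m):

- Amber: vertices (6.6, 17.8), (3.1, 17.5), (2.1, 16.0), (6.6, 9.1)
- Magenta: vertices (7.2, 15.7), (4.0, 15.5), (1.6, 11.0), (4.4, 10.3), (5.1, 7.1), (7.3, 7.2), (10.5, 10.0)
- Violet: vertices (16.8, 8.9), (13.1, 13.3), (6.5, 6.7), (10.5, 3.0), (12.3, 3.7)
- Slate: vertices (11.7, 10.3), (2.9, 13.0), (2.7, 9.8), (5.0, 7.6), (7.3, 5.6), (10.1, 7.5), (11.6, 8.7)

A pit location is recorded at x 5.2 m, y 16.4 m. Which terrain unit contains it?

Amber

Cast a ray rightward from (5.2, 16.4). For each polygon, the edges (by vertex number in listed order) whose endpoints lie on opposite sides of y = 16.4, where each meets that height, and whether that is right or left of the point:
Amber: 2–3 at x≈2.37 (left), 4–1 at x≈6.60 (right) → 1 crossing.
Magenta: no edge straddles that height → 0 crossings.
Violet: no edge straddles that height → 0 crossings.
Slate: no edge straddles that height → 0 crossings.
Only Amber has an odd count, so the point is inside Amber.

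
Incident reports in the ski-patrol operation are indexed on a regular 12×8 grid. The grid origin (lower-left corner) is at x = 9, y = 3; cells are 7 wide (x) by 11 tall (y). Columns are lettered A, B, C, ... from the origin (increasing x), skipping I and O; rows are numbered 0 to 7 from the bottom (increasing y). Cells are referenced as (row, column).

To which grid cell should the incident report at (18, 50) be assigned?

(4, B)

Column index: ⌊(18 − 9) / 7⌋ = ⌊1.286⌋ = 1 → column B
Row offset from origin: ⌊(50 − 3) / 11⌋ = ⌊4.273⌋ = 4 → row 4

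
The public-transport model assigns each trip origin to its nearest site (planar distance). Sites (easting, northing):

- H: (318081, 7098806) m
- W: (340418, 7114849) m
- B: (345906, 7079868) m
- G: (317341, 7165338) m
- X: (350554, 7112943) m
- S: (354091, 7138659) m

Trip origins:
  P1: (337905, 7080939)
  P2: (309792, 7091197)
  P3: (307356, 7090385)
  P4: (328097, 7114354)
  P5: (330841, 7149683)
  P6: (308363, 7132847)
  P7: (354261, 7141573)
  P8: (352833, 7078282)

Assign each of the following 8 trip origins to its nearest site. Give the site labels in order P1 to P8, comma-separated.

B, H, H, W, G, G, S, B

P1 → B (d²=65163042.00)
P2 → H (d²=126604402.00)
P3 → H (d²=185938866.00)
P4 → W (d²=152052066.00)
P5 → G (d²=427329025.00)
P6 → G (d²=1136269565.00)
P7 → S (d²=8520296.00)
P8 → B (d²=50498725.00)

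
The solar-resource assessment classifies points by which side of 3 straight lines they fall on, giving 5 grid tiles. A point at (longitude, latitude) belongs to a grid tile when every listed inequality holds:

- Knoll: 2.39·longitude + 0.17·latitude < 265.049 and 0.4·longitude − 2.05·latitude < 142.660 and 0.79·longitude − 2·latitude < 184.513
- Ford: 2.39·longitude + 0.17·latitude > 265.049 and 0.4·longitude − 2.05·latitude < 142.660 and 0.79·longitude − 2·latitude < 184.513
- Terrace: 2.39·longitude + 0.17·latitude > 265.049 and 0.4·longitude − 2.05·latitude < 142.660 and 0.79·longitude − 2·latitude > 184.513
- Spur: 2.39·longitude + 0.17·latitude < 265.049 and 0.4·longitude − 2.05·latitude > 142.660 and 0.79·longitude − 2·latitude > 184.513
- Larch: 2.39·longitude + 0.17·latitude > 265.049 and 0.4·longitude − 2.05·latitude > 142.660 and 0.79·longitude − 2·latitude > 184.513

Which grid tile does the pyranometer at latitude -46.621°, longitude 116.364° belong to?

2.39·116.364 + 0.17·-46.621 = 270.184, which is > 265.049
0.4·116.364 − 2.05·-46.621 = 142.119, which is < 142.660
0.79·116.364 − 2·-46.621 = 185.170, which is > 184.513
This sign pattern matches Terrace.

Terrace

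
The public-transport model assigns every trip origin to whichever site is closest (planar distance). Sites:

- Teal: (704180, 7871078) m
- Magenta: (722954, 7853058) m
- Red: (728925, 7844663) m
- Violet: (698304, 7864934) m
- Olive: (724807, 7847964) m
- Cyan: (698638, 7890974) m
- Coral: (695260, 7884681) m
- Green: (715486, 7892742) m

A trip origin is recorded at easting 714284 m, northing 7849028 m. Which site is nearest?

Squared distances to each site:
Teal: 588293316.000; Magenta: 91409800.000; Red: 233412106.000; Violet: 508361236.000; Olive: 111865625.000; Cyan: 2004264232.000; Coral: 1633048985.000; Green: 1912358600.000.
Minimum at Magenta.

Magenta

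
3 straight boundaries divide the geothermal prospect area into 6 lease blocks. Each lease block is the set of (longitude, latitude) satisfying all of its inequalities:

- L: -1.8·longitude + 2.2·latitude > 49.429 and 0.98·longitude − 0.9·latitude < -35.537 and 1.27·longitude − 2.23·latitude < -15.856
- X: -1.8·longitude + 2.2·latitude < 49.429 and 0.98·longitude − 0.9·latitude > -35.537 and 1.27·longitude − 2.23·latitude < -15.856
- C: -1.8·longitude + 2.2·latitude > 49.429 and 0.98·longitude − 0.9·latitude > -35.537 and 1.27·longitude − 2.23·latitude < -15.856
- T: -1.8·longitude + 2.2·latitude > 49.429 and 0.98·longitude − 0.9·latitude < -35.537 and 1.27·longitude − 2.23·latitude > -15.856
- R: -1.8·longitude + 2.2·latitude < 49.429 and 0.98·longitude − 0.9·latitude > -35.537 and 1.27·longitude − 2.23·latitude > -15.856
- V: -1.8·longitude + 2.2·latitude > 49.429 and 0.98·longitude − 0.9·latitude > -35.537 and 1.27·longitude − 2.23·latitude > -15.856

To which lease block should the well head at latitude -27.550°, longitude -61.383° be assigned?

C

-1.8·-61.383 + 2.2·-27.550 = 49.879, which is > 49.429
0.98·-61.383 − 0.9·-27.550 = -35.360, which is > -35.537
1.27·-61.383 − 2.23·-27.550 = -16.520, which is < -15.856
This sign pattern matches C.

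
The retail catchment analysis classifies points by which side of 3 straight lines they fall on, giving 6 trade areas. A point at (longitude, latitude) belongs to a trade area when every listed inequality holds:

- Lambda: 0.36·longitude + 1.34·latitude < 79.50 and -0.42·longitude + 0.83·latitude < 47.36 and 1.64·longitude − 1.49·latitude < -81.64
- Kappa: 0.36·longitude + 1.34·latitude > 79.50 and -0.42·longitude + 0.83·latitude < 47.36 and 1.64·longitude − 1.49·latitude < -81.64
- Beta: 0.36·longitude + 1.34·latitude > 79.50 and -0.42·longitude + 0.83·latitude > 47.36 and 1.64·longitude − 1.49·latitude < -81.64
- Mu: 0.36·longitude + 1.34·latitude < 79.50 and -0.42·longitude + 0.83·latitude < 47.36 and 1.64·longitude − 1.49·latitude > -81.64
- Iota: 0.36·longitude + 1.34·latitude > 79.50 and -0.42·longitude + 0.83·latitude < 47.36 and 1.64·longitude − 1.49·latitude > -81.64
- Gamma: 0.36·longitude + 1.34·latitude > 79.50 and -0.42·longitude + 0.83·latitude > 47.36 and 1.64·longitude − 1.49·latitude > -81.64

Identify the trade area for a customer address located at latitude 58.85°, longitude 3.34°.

Beta

0.36·3.34 + 1.34·58.85 = 80.061, which is > 79.50
-0.42·3.34 + 0.83·58.85 = 47.443, which is > 47.36
1.64·3.34 − 1.49·58.85 = -82.209, which is < -81.64
This sign pattern matches Beta.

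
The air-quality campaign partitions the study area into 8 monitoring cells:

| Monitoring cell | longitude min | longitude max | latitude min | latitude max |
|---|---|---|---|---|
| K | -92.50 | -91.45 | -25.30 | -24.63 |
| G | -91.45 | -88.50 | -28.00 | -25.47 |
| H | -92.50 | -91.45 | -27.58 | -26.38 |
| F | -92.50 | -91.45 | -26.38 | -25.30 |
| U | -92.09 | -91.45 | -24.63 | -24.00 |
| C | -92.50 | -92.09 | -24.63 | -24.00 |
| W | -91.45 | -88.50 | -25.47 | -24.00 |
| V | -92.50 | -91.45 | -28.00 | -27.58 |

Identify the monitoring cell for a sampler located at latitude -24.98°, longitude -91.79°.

The point has longitude = -91.79 and latitude = -24.98.
Only K satisfies -92.50 ≤ longitude ≤ -91.45 and -25.30 ≤ latitude ≤ -24.63.

K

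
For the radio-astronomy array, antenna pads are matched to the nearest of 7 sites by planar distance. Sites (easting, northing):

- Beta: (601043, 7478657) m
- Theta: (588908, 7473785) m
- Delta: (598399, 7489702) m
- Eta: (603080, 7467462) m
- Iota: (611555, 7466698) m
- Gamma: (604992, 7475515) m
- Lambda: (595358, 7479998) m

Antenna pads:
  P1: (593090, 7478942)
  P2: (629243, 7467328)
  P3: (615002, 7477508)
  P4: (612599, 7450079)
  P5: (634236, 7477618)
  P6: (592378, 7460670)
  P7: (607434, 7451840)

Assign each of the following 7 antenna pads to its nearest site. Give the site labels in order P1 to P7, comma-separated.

P1 → Lambda (d²=6258960.00)
P2 → Iota (d²=313262244.00)
P3 → Gamma (d²=104172149.00)
P4 → Iota (d²=277281097.00)
P5 → Iota (d²=633674161.00)
P6 → Eta (d²=160664068.00)
P7 → Iota (d²=237742805.00)

Lambda, Iota, Gamma, Iota, Iota, Eta, Iota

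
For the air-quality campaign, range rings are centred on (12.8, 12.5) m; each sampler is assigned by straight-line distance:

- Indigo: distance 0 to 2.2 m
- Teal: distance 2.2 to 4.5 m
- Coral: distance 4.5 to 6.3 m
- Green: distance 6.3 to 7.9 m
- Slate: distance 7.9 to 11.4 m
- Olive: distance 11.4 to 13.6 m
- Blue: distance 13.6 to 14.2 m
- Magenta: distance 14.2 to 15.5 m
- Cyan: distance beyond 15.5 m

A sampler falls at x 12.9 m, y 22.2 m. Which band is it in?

Distance = √((12.9−12.8)² + (22.2−12.5)²) = √(0.010 + 94.090) = 9.701 m.
7.9 ≤ 9.701 < 11.4 → Slate.

Slate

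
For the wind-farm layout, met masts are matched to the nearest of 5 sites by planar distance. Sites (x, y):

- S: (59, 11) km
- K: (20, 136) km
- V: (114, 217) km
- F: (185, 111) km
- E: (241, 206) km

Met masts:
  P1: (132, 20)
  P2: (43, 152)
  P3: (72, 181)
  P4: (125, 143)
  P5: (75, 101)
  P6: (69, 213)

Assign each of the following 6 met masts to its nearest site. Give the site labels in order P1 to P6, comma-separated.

S, K, V, F, K, V

P1 → S (d²=5410.00)
P2 → K (d²=785.00)
P3 → V (d²=3060.00)
P4 → F (d²=4624.00)
P5 → K (d²=4250.00)
P6 → V (d²=2041.00)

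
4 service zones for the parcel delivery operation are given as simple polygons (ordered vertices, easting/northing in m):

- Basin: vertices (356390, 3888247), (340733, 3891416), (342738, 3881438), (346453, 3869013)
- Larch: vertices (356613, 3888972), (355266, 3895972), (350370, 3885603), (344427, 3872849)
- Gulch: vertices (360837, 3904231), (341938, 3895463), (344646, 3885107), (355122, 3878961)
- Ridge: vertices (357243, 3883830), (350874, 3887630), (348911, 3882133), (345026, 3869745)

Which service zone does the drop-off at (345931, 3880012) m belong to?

Cast a ray rightward from (345931, 3880012). For each polygon, the edges (by vertex number in listed order) whose endpoints lie on opposite sides of northing = 3880012, where each meets that height, and whether that is right or left of the point:
Basin: 3–4 at easting≈343164.4 (left), 4–1 at easting≈352135.5 (right) → 1 crossing.
Larch: 3–4 at easting≈347764.8 (right), 4–1 at easting≈349840.9 (right) → 2 crossings.
Gulch: 3–4 at easting≈353330.5 (right), 4–1 at easting≈355359.7 (right) → 2 crossings.
Ridge: 3–4 at easting≈348245.8 (right), 4–1 at easting≈353931.4 (right) → 2 crossings.
Only Basin has an odd count, so the point is inside Basin.

Basin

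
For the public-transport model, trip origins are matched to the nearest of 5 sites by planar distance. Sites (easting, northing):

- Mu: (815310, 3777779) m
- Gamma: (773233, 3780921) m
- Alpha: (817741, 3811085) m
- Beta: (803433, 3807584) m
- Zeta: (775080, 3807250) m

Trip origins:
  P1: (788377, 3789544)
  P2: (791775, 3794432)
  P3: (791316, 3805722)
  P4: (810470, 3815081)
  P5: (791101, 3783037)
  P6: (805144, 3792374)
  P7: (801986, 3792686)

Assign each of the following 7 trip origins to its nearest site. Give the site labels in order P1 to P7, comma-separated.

Gamma, Beta, Beta, Alpha, Gamma, Beta, Beta

P1 → Gamma (d²=303696865.00)
P2 → Beta (d²=308884068.00)
P3 → Beta (d²=150288733.00)
P4 → Alpha (d²=68835457.00)
P5 → Gamma (d²=323742880.00)
P6 → Beta (d²=234271621.00)
P7 → Beta (d²=224044213.00)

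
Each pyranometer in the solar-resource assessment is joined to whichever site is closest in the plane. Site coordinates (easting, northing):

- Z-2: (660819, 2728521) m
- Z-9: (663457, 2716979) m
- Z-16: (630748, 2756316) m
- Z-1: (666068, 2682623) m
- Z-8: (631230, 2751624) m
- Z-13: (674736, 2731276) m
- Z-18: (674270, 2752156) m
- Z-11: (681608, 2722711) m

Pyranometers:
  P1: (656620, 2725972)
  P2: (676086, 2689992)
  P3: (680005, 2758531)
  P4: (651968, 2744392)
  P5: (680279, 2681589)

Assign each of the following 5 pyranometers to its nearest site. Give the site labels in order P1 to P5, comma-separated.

P1 → Z-2 (d²=24129002.00)
P2 → Z-1 (d²=154662485.00)
P3 → Z-18 (d²=73530850.00)
P4 → Z-2 (d²=330228842.00)
P5 → Z-1 (d²=203021677.00)

Z-2, Z-1, Z-18, Z-2, Z-1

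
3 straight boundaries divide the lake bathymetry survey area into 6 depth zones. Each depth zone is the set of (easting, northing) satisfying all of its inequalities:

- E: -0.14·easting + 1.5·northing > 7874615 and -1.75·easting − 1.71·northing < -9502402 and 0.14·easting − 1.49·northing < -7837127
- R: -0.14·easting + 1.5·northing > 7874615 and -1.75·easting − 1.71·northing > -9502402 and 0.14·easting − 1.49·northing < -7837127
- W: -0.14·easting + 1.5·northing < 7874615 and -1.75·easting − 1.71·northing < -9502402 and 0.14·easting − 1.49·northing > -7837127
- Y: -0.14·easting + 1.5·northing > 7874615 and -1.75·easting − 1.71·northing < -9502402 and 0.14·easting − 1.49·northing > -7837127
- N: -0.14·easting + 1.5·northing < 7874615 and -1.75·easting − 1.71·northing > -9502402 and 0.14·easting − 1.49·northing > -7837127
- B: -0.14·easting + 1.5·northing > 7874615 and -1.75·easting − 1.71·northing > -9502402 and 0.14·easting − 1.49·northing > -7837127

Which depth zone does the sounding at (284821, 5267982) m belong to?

W

-0.14·284821 + 1.5·5267982 = 7862098.060, which is < 7874615
-1.75·284821 − 1.71·5267982 = -9506685.970, which is < -9502402
0.14·284821 − 1.49·5267982 = -7809418.240, which is > -7837127
This sign pattern matches W.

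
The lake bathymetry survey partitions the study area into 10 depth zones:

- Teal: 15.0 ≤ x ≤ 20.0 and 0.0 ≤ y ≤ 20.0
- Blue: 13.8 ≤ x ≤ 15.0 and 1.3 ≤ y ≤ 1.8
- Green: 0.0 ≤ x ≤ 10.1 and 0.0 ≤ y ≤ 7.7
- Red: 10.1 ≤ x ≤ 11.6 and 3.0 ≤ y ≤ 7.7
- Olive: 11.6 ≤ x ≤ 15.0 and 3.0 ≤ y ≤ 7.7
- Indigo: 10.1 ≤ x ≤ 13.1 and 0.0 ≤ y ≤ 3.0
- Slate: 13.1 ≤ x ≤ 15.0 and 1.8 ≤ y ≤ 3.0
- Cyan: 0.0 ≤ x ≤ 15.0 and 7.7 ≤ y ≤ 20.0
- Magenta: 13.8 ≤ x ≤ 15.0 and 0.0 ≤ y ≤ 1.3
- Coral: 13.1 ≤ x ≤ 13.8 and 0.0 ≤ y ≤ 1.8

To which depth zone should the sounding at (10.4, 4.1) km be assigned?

Red

The point has x = 10.4 and y = 4.1.
Only Red satisfies 10.1 ≤ x ≤ 11.6 and 3.0 ≤ y ≤ 7.7.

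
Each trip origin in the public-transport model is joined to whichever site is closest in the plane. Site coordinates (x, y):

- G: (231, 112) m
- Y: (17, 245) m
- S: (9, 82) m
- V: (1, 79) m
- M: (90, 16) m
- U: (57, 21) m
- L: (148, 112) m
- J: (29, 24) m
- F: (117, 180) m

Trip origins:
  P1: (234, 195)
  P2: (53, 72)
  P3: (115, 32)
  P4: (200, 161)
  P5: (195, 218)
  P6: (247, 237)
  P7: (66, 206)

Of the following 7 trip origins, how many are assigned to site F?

P1 → G
P2 → S
P3 → M
P4 → G
P5 → F
P6 → G
P7 → F
2 of the 7 go to F.

2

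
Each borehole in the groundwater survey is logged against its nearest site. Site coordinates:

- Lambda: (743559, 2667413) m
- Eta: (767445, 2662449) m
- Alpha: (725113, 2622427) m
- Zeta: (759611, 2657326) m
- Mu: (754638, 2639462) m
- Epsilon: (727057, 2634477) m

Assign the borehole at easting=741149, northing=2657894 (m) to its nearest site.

Lambda

Squared distances to each site:
Lambda: 96419461.000; Eta: 712227641.000; Alpha: 1515061385.000; Zeta: 341168068.000; Mu: 521691745.000; Epsilon: 746940353.000.
Minimum at Lambda.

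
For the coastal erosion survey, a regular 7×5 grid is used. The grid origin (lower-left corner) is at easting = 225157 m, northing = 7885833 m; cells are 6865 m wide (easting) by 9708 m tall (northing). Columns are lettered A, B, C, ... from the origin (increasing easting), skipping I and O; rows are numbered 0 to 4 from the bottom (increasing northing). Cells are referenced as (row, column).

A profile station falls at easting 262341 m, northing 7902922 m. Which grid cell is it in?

Column index: ⌊(262341 − 225157) / 6865⌋ = ⌊5.416⌋ = 5 → column F
Row offset from origin: ⌊(7902922 − 7885833) / 9708⌋ = ⌊1.760⌋ = 1 → row 1

(1, F)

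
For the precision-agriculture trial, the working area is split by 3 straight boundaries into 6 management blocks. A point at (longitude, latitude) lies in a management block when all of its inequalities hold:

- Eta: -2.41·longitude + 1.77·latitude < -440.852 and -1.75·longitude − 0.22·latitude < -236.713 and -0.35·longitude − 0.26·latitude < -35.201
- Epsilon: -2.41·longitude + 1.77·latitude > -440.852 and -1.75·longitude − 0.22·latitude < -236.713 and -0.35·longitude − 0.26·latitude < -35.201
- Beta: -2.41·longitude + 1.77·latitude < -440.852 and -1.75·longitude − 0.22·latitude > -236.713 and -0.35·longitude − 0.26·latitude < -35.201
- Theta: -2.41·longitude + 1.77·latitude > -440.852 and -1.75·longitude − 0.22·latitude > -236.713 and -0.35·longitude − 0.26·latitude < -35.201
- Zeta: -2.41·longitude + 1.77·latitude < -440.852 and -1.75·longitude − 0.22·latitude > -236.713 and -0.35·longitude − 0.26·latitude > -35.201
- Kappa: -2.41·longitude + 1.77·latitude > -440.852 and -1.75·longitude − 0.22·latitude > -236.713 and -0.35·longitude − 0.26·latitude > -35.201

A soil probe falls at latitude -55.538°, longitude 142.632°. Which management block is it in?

-2.41·142.632 + 1.77·-55.538 = -442.045, which is < -440.852
-1.75·142.632 − 0.22·-55.538 = -237.388, which is < -236.713
-0.35·142.632 − 0.26·-55.538 = -35.481, which is < -35.201
This sign pattern matches Eta.

Eta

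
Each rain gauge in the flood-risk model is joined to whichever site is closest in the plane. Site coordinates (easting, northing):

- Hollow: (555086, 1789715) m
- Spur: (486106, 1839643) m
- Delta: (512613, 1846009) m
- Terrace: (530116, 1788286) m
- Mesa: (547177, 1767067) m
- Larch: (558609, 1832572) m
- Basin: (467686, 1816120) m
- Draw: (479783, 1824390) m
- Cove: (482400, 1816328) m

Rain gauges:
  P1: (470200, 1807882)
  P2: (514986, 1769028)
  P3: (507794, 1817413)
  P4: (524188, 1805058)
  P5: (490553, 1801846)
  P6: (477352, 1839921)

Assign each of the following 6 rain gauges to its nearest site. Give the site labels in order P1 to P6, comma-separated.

Basin, Terrace, Cove, Terrace, Cove, Spur

P1 → Basin (d²=74184840.00)
P2 → Terrace (d²=599787464.00)
P3 → Cove (d²=646032461.00)
P4 → Terrace (d²=316441168.00)
P5 → Cove (d²=276199733.00)
P6 → Spur (d²=76709800.00)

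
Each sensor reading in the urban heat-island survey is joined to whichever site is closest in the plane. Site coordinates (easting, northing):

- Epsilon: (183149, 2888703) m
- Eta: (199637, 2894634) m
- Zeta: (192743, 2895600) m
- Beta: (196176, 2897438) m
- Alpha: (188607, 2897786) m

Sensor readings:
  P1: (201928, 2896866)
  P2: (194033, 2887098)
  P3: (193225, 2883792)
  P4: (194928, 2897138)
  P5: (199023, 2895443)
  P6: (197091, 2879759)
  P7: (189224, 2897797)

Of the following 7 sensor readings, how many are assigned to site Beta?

1

P1 → Eta
P2 → Zeta
P3 → Epsilon
P4 → Beta
P5 → Eta
P6 → Eta
P7 → Alpha
1 of the 7 goes to Beta.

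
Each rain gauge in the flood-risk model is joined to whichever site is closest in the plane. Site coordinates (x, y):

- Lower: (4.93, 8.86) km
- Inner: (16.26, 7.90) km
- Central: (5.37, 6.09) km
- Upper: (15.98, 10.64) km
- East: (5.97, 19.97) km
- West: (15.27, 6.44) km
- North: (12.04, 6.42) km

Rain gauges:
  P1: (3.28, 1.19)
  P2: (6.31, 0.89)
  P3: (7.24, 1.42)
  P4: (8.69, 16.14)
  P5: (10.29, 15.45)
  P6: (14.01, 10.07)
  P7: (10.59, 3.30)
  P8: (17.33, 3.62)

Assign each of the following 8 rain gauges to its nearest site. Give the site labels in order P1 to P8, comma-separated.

P1 → Central (d²=28.38)
P2 → Central (d²=27.92)
P3 → Central (d²=25.31)
P4 → East (d²=22.07)
P5 → East (d²=39.09)
P6 → Upper (d²=4.21)
P7 → North (d²=11.84)
P8 → West (d²=12.20)

Central, Central, Central, East, East, Upper, North, West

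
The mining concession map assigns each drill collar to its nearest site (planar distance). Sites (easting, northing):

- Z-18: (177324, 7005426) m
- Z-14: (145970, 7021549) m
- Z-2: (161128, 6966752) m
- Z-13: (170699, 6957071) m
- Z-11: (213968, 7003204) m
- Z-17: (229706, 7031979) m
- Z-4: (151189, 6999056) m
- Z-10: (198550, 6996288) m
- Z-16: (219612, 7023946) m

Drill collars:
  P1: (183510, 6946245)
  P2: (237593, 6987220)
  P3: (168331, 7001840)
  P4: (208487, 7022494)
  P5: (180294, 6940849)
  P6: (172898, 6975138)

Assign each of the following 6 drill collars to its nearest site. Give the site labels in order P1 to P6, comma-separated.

Z-13, Z-11, Z-18, Z-16, Z-13, Z-2

P1 → Z-13 (d²=281323997.00)
P2 → Z-11 (d²=813628881.00)
P3 → Z-18 (d²=93733445.00)
P4 → Z-16 (d²=125873929.00)
P5 → Z-13 (d²=355217309.00)
P6 → Z-2 (d²=208857896.00)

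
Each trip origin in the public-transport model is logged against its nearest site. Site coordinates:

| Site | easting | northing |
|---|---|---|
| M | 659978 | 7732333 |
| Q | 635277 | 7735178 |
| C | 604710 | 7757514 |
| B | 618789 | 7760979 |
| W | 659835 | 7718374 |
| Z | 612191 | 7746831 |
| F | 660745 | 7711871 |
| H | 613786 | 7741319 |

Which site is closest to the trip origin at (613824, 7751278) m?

Z

Squared distances to each site:
M: 2489104741.000; Q: 719441209.000; C: 121952692.000; B: 118760626.000; W: 3199685337.000; Z: 22442498.000; F: 3754491890.000; H: 99183125.000.
Minimum at Z.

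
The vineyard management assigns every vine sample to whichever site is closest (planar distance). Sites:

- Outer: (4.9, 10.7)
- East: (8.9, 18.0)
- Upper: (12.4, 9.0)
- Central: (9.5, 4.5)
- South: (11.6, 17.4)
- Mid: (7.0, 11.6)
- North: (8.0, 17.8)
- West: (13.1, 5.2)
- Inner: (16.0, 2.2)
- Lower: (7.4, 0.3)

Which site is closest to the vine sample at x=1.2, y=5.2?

Outer

Squared distances to each site:
Outer: 43.940; East: 223.130; Upper: 139.880; Central: 69.380; South: 257.000; Mid: 74.600; North: 205.000; West: 141.610; Inner: 228.040; Lower: 62.450.
Minimum at Outer.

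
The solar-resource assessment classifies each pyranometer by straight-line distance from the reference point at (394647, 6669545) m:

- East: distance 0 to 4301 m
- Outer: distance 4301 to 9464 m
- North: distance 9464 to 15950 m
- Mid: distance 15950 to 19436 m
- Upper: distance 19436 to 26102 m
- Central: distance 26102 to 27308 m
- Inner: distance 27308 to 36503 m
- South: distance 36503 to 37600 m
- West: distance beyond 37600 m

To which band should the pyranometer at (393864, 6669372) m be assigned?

Distance = √((393864−394647)² + (6669372−6669545)²) = √(613089.000 + 29929.000) = 801.884 m.
0 ≤ 801.884 < 4301 → East.

East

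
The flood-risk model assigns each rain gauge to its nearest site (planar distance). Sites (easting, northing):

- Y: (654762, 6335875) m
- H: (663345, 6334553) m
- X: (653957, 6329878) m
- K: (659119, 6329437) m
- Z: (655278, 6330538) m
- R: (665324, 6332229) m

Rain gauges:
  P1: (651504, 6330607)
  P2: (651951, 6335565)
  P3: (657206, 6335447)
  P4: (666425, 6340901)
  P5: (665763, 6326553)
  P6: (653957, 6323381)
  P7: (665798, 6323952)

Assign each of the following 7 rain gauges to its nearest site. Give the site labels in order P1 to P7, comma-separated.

P1 → X (d²=6548650.00)
P2 → Y (d²=7997821.00)
P3 → Y (d²=6156320.00)
P4 → H (d²=49783504.00)
P5 → R (d²=32409697.00)
P6 → X (d²=42211009.00)
P7 → R (d²=68733405.00)

X, Y, Y, H, R, X, R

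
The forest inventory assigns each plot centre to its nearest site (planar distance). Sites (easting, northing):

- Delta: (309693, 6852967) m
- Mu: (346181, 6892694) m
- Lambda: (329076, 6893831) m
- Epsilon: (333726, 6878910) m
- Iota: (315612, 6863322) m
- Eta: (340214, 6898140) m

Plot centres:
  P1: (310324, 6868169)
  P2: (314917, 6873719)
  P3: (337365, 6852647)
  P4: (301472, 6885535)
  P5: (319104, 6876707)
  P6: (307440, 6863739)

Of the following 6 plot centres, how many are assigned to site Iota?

6

P1 → Iota
P2 → Iota
P3 → Iota
P4 → Iota
P5 → Iota
P6 → Iota
6 of the 6 go to Iota.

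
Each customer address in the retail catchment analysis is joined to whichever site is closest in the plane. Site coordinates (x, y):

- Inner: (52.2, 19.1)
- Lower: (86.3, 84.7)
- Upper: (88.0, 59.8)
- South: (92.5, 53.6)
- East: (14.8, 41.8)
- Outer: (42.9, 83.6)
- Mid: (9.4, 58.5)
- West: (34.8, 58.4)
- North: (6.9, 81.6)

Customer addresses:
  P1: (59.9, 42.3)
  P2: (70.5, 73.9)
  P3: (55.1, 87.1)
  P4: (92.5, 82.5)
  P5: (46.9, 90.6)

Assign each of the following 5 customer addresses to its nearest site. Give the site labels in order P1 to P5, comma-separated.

P1 → Inner (d²=597.53)
P2 → Lower (d²=366.28)
P3 → Outer (d²=161.09)
P4 → Lower (d²=43.28)
P5 → Outer (d²=65.00)

Inner, Lower, Outer, Lower, Outer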